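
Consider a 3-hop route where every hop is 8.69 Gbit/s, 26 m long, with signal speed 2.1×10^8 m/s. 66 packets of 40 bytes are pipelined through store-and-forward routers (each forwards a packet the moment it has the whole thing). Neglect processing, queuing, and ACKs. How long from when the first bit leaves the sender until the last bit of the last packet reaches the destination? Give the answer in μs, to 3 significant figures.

Per-hop transmission t_tx = L/R = 320/8690000000 = 0.0368239 μs.
Per-hop propagation t_prop = 26/210000000 = 0.12381 μs.
Pipeline fill: first packet needs 3·t_tx to clear all hops; remaining 65 packets each add one t_tx.
Total = (3+66-1)·t_tx + 3·t_prop = 68·0.0368239 + 3·0.12381 = 2.88 μs.

2.88 μs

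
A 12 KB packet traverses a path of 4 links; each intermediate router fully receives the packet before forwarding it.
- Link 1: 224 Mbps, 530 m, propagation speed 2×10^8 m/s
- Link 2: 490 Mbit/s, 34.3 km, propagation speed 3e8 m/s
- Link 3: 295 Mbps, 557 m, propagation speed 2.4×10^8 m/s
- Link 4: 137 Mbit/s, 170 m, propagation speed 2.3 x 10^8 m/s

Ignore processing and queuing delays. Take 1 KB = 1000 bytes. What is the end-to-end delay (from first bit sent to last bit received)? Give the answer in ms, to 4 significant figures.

L = 96000 bits.
Transmission delays (L/R per hop): 0.428571, 0.195918, 0.325424, 0.70073 ms; sum = 1.65064 ms.
Propagation delays (d/s per hop): 0.00265, 0.114333, 0.00232083, 0.00073913 ms; sum = 0.120043 ms.
End-to-end = 1.771 ms.

1.771 ms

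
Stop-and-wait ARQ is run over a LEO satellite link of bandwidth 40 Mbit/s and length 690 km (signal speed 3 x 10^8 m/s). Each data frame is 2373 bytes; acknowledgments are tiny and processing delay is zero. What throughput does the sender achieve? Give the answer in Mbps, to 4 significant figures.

3.741 Mbps

t_tx = L/R = 18984/40000000 = 0.0004746 s.
t_prop = 690000/300000000 = 0.0023 s; RTT = 0.0046 s.
Cycle = t_tx + RTT = 0.0050746 s.
Throughput = L / cycle = 18984 / 0.0050746 = 3.741 Mbps.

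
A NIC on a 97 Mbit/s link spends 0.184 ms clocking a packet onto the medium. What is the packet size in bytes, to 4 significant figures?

L = R × t_tx = 97000000 b/s × 0.000184 s = 17848 bits.
In bytes: 17848 / 8 = 2231 bytes.

2231 bytes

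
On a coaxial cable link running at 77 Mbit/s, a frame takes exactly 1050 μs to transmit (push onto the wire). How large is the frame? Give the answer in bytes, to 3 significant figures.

L = R × t_tx = 77000000 b/s × 0.00105 s = 80850 bits.
In bytes: 80850 / 8 = 10100 bytes.

10100 bytes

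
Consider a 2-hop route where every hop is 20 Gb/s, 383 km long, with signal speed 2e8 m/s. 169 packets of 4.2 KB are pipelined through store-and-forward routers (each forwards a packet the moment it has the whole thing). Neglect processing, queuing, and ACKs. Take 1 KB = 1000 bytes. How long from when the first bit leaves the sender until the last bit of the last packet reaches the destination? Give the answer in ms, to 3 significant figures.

Per-hop transmission t_tx = L/R = 33600/20000000000 = 0.00168 ms.
Per-hop propagation t_prop = 383000/200000000 = 1.915 ms.
Pipeline fill: first packet needs 2·t_tx to clear all hops; remaining 168 packets each add one t_tx.
Total = (2+169-1)·t_tx + 2·t_prop = 170·0.00168 + 2·1.915 = 4.12 ms.

4.12 ms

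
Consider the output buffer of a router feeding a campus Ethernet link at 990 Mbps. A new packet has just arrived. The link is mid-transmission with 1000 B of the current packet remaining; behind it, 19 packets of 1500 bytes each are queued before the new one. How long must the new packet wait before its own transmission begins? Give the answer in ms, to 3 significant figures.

0.238 ms

Each queued packet: L/R = 12000/990000000 = 0.0121212 ms.
19 queued → 0.230303 ms.
Plus remaining 8000 bits of current packet: 0.00808081 ms.
Queuing delay = 0.238 ms.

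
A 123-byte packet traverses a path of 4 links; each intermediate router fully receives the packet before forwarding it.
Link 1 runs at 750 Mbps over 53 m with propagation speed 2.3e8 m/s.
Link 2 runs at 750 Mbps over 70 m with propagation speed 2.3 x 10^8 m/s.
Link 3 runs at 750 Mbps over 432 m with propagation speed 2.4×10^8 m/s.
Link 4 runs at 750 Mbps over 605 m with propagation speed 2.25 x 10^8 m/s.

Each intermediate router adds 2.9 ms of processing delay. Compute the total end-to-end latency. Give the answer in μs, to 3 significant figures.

8710 μs

L = 123 × 8 = 984 bits.
Transmission delay per hop = L/R = 984/750000000 = 1.312 μs; 4 hops → 5.248 μs.
Propagation delays (d/s per hop): 0.230435, 0.304348, 1.8, 2.68889 μs; sum = 5.02367 μs.
Processing at 3 router(s): 3 × 2.9 ms = 8700 μs.
End-to-end = 8710 μs.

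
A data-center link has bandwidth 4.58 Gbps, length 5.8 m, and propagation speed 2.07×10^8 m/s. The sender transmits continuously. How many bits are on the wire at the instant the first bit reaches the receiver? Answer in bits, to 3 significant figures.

128 bits

Propagation delay = 5.8 / 2.07e+08 = 2.80193e-08 s.
BDP = R × t_prop = 4580000000 × 2.80193e-08 = 128.329 bits.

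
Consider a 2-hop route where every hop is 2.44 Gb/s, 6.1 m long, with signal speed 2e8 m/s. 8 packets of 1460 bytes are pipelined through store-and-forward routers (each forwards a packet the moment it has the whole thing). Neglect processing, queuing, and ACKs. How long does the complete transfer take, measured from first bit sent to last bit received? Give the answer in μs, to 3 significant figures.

Per-hop transmission t_tx = L/R = 11680/2440000000 = 4.78689 μs.
Per-hop propagation t_prop = 6.1/200000000 = 0.0305 μs.
Pipeline fill: first packet needs 2·t_tx to clear all hops; remaining 7 packets each add one t_tx.
Total = (2+8-1)·t_tx + 2·t_prop = 9·4.78689 + 2·0.0305 = 43.1 μs.

43.1 μs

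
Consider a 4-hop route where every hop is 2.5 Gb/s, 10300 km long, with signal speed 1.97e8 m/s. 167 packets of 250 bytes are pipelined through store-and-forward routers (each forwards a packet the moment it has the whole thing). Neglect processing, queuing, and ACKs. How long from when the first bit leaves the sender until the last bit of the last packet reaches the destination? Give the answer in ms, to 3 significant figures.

209 ms

Per-hop transmission t_tx = L/R = 2000/2500000000 = 0.0008 ms.
Per-hop propagation t_prop = 10300000/197000000 = 52.2843 ms.
Pipeline fill: first packet needs 4·t_tx to clear all hops; remaining 166 packets each add one t_tx.
Total = (4+167-1)·t_tx + 4·t_prop = 170·0.0008 + 4·52.2843 = 209 ms.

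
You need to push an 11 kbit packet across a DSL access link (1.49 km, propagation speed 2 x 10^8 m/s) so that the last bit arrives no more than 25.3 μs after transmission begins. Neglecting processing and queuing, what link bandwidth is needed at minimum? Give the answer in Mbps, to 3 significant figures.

Propagation delay = 1490 / 200000000 = 7.45 μs.
Transmission budget = 25.3 − 7.45 = 17.85 μs.
R ≥ L / t_tx = 11000 bits / 1.785e-05 s = 616 Mbps.

616 Mbps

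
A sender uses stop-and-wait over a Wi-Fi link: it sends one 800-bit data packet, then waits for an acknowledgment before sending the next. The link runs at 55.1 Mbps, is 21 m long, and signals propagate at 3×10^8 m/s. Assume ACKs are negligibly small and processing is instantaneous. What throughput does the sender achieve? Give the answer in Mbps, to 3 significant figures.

54.6 Mbps

t_tx = L/R = 800/55100000 = 1.45191e-05 s.
t_prop = 21/300000000 = 7e-08 s; RTT = 1.4e-07 s.
Cycle = t_tx + RTT = 1.46591e-05 s.
Throughput = L / cycle = 800 / 1.46591e-05 = 54.6 Mbps.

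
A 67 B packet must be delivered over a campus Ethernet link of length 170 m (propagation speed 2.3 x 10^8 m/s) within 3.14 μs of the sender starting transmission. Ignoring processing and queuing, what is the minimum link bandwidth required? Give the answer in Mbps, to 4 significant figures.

L = 536 bits.
Propagation delay = 170 / 2.3e+08 = 0.73913 μs.
Transmission budget = 3.14 − 0.73913 = 2.40087 μs.
R ≥ L / t_tx = 536 bits / 2.40087e-06 s = 223.3 Mbps.

223.3 Mbps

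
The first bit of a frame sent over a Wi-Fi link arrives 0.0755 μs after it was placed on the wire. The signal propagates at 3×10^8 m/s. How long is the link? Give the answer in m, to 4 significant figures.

d = s × t_prop = 300000000 × 7.55e-08 = 22.65 m.

22.65 m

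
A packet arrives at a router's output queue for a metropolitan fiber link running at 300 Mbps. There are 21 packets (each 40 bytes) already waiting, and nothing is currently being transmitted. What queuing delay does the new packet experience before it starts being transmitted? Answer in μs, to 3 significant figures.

22.4 μs

Each queued packet: L/R = 320/300000000 = 1.06667 μs.
21 queued → 22.4 μs.
Queuing delay = 22.4 μs.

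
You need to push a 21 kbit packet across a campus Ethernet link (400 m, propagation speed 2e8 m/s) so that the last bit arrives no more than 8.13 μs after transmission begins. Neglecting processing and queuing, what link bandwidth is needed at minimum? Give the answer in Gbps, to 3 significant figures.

Propagation delay = 400 / 200000000 = 2 μs.
Transmission budget = 8.13 − 2 = 6.13 μs.
R ≥ L / t_tx = 21000 bits / 6.13e-06 s = 3.43 Gbps.

3.43 Gbps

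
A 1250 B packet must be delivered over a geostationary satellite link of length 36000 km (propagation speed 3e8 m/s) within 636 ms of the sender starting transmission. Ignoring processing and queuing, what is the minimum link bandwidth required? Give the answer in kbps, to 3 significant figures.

19.4 kbps

L = 10000 bits.
Propagation delay = 36000000 / 300000000 = 120 ms.
Transmission budget = 636 − 120 = 516 ms.
R ≥ L / t_tx = 10000 bits / 0.516 s = 19.4 kbps.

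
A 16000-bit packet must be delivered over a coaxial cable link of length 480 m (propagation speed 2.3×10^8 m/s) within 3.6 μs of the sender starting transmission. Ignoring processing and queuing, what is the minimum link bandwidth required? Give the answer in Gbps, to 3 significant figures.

10.6 Gbps

Propagation delay = 480 / 2.3e+08 = 2.08696 μs.
Transmission budget = 3.6 − 2.08696 = 1.51304 μs.
R ≥ L / t_tx = 16000 bits / 1.51304e-06 s = 10.6 Gbps.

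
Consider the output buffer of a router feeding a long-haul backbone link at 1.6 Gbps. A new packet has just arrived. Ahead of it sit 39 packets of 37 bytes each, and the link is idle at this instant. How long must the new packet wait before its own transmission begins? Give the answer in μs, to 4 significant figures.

7.215 μs

Each queued packet: L/R = 296/1600000000 = 0.185 μs.
39 queued → 7.215 μs.
Queuing delay = 7.215 μs.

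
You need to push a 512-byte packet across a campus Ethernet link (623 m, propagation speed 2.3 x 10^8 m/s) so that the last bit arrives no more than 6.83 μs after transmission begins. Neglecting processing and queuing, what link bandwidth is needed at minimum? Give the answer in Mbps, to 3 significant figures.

994 Mbps

L = 4096 bits.
Propagation delay = 623 / 2.3e+08 = 2.7087 μs.
Transmission budget = 6.83 − 2.7087 = 4.1213 μs.
R ≥ L / t_tx = 4096 bits / 4.1213e-06 s = 994 Mbps.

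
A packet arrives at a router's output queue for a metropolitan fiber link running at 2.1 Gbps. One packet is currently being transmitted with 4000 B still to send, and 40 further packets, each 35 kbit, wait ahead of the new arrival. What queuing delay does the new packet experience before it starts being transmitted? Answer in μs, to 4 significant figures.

Each queued packet: L/R = 35000/2100000000 = 16.6667 μs.
40 queued → 666.667 μs.
Plus remaining 32000 bits of current packet: 15.2381 μs.
Queuing delay = 681.9 μs.

681.9 μs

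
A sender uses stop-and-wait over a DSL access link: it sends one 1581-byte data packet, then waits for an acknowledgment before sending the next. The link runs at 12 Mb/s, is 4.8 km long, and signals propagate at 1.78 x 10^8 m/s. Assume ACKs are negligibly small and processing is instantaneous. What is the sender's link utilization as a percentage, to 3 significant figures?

95.1 %

t_tx = L/R = 12648/12000000 = 0.001054 s.
t_prop = 4800/178000000 = 2.69663e-05 s; RTT = 5.39326e-05 s.
Cycle = t_tx + RTT = 0.00110793 s.
Utilization = t_tx / cycle = 0.001054/0.00110793 = 95.1 %.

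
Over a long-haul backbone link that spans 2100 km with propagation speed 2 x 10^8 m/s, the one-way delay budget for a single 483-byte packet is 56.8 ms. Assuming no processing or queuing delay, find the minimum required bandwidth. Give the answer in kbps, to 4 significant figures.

L = 3864 bits.
Propagation delay = 2100000 / 200000000 = 10.5 ms.
Transmission budget = 56.8 − 10.5 = 46.3 ms.
R ≥ L / t_tx = 3864 bits / 0.0463 s = 83.46 kbps.

83.46 kbps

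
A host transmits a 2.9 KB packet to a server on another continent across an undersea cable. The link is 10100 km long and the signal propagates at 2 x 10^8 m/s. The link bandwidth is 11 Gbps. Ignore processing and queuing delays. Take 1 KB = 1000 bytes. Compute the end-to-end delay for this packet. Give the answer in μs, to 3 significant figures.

50500 μs

L = 23200 bits.
Transmission delay = L/R = 23200 / 11000000000 = 2.10909 μs.
Propagation delay = d/s = 10100000 m / 200000000 m/s = 50500 μs.
Total = 50500 μs.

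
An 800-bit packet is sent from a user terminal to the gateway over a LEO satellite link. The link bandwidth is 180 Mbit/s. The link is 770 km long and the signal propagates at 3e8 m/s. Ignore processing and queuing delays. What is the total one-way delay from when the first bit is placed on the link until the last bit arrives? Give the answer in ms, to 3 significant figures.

2.57 ms

Transmission delay = L/R = 800 / 180000000 = 0.00444444 ms.
Propagation delay = d/s = 770000 m / 300000000 m/s = 2.56667 ms.
Total = 2.57 ms.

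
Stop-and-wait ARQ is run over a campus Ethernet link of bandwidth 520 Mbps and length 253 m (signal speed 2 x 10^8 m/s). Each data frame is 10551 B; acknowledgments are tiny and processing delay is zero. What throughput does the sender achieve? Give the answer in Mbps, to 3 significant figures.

512 Mbps

t_tx = L/R = 84408/520000000 = 0.000162323 s.
t_prop = 253/200000000 = 1.265e-06 s; RTT = 2.53e-06 s.
Cycle = t_tx + RTT = 0.000164853 s.
Throughput = L / cycle = 84408 / 0.000164853 = 512 Mbps.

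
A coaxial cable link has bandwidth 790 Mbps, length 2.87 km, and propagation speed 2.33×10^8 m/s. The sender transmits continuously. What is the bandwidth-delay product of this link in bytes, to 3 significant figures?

1220 bytes

Propagation delay = 2870 / 233000000 = 1.23176e-05 s.
BDP = R × t_prop = 790000000 × 1.23176e-05 = 9730.9 bits.
In bytes: 9730.9/8 = 1220 bytes.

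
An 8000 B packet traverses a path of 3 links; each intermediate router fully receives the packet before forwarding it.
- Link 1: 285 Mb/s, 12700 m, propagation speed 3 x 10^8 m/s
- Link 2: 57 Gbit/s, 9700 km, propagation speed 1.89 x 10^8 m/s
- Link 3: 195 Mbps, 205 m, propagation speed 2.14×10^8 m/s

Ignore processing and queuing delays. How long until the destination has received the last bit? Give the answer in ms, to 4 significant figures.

L = 8000 × 8 = 64000 bits.
Transmission delays (L/R per hop): 0.224561, 0.00112281, 0.328205 ms; sum = 0.553889 ms.
Propagation delays (d/s per hop): 0.0423333, 51.3228, 0.000957944 ms; sum = 51.366 ms.
End-to-end = 51.92 ms.

51.92 ms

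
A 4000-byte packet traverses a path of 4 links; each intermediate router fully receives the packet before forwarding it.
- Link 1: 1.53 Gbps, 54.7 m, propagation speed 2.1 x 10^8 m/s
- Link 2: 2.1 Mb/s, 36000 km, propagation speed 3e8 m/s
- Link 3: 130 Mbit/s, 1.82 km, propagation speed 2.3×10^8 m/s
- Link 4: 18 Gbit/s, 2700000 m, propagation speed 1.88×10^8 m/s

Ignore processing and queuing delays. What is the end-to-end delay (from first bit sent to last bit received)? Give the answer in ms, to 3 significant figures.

150 ms

L = 4000 × 8 = 32000 bits.
Transmission delays (L/R per hop): 0.020915, 15.2381, 0.246154, 0.00177778 ms; sum = 15.5069 ms.
Propagation delays (d/s per hop): 0.000260476, 120, 0.00791304, 14.3617 ms; sum = 134.37 ms.
End-to-end = 150 ms.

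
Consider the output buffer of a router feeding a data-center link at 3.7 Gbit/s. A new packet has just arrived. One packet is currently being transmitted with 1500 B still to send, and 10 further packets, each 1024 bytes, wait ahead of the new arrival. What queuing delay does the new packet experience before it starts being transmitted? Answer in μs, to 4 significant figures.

Each queued packet: L/R = 8192/3700000000 = 2.21405 μs.
10 queued → 22.1405 μs.
Plus remaining 12000 bits of current packet: 3.24324 μs.
Queuing delay = 25.38 μs.

25.38 μs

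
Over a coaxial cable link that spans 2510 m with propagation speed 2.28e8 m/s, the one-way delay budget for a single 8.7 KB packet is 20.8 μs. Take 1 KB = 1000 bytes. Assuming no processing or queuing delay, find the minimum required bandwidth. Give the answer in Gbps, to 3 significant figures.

L = 69600 bits.
Propagation delay = 2510 / 2.28e+08 = 11.0088 μs.
Transmission budget = 20.8 − 11.0088 = 9.79123 μs.
R ≥ L / t_tx = 69600 bits / 9.79123e-06 s = 7.11 Gbps.

7.11 Gbps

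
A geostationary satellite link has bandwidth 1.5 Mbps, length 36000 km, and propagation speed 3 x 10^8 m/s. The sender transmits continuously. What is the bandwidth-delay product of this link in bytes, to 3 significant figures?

Propagation delay = 36000000 / 300000000 = 0.12 s.
BDP = R × t_prop = 1500000 × 0.12 = 180000 bits.
In bytes: 180000/8 = 22500 bytes.

22500 bytes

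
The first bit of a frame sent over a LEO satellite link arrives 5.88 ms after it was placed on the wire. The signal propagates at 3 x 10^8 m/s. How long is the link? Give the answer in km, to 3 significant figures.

d = s × t_prop = 300000000 × 0.00588 = 1760 km.

1760 km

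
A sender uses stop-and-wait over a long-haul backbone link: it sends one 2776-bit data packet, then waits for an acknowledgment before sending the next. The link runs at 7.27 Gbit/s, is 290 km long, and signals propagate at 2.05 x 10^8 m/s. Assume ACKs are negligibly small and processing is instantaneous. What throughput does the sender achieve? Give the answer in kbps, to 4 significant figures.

t_tx = L/R = 2776/7270000000 = 3.81843e-07 s.
t_prop = 290000/2.05e+08 = 0.00141463 s; RTT = 0.00282927 s.
Cycle = t_tx + RTT = 0.00282965 s.
Throughput = L / cycle = 2776 / 0.00282965 = 981.0 kbps.

981.0 kbps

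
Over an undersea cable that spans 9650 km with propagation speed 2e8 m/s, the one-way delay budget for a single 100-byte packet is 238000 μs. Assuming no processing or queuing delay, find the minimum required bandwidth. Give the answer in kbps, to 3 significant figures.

L = 800 bits.
Propagation delay = 9650000 / 200000000 = 48250 μs.
Transmission budget = 238000 − 48250 = 189750 μs.
R ≥ L / t_tx = 800 bits / 0.18975 s = 4.22 kbps.

4.22 kbps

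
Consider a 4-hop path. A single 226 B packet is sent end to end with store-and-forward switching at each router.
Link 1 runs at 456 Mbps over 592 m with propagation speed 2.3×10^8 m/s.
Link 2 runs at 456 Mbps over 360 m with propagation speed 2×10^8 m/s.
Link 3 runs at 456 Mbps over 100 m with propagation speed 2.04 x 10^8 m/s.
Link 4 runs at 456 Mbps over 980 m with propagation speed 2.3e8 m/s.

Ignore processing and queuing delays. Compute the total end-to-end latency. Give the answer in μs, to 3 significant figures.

25.0 μs

L = 226 × 8 = 1808 bits.
Transmission delay per hop = L/R = 1808/456000000 = 3.96491 μs; 4 hops → 15.8596 μs.
Propagation delays (d/s per hop): 2.57391, 1.8, 0.490196, 4.26087 μs; sum = 9.12498 μs.
End-to-end = 25.0 μs.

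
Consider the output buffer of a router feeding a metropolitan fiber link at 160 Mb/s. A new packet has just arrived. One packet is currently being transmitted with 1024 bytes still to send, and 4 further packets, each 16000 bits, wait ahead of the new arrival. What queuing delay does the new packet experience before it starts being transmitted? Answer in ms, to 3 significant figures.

Each queued packet: L/R = 16000/160000000 = 0.1 ms.
4 queued → 0.4 ms.
Plus remaining 8192 bits of current packet: 0.0512 ms.
Queuing delay = 0.451 ms.

0.451 ms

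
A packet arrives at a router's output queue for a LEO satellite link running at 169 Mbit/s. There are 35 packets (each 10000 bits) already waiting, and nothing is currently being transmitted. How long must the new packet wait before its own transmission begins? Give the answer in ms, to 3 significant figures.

2.07 ms

Each queued packet: L/R = 10000/169000000 = 0.0591716 ms.
35 queued → 2.07101 ms.
Queuing delay = 2.07 ms.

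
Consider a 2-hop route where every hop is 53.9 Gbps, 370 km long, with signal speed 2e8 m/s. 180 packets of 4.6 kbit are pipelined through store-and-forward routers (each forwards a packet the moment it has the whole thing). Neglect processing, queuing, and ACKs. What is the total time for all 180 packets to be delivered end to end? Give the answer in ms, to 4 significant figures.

Per-hop transmission t_tx = L/R = 4600/53900000000 = 8.53432e-05 ms.
Per-hop propagation t_prop = 370000/200000000 = 1.85 ms.
Pipeline fill: first packet needs 2·t_tx to clear all hops; remaining 179 packets each add one t_tx.
Total = (2+180-1)·t_tx + 2·t_prop = 181·8.53432e-05 + 2·1.85 = 3.715 ms.

3.715 ms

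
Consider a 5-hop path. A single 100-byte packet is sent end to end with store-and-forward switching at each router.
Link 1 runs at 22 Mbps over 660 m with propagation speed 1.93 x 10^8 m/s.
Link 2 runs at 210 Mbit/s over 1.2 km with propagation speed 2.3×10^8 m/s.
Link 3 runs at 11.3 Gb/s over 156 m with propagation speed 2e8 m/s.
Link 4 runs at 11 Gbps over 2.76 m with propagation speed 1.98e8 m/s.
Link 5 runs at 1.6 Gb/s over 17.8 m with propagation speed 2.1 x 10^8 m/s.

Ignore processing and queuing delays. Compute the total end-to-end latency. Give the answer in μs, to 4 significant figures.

L = 100 × 8 = 800 bits.
Transmission delays (L/R per hop): 36.3636, 3.80952, 0.0707965, 0.0727273, 0.5 μs; sum = 40.8167 μs.
Propagation delays (d/s per hop): 3.41969, 5.21739, 0.78, 0.0139394, 0.0847619 μs; sum = 9.51578 μs.
End-to-end = 50.33 μs.

50.33 μs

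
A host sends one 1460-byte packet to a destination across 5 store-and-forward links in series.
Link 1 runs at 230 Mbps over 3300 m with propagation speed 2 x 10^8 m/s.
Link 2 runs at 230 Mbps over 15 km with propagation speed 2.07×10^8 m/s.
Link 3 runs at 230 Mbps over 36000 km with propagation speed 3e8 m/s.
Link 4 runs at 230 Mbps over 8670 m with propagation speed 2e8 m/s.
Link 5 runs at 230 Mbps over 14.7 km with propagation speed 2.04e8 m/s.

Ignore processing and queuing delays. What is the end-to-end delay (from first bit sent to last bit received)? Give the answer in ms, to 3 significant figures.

L = 1460 × 8 = 11680 bits.
Transmission delay per hop = L/R = 11680/230000000 = 0.0507826 ms; 5 hops → 0.253913 ms.
Propagation delays (d/s per hop): 0.0165, 0.0724638, 120, 0.04335, 0.0720588 ms; sum = 120.204 ms.
End-to-end = 120 ms.

120 ms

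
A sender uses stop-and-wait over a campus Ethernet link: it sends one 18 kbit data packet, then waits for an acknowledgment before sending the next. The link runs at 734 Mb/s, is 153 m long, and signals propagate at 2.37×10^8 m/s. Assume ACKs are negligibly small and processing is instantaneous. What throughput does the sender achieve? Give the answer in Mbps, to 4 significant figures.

697.3 Mbps

t_tx = L/R = 18000/734000000 = 2.45232e-05 s.
t_prop = 153/237000000 = 6.4557e-07 s; RTT = 1.29114e-06 s.
Cycle = t_tx + RTT = 2.58143e-05 s.
Throughput = L / cycle = 18000 / 2.58143e-05 = 697.3 Mbps.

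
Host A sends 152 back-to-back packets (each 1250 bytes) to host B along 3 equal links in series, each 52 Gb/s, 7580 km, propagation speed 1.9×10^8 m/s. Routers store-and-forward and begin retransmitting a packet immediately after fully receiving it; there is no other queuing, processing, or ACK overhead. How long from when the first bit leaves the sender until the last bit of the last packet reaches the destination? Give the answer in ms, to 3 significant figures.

Per-hop transmission t_tx = L/R = 10000/52000000000 = 0.000192308 ms.
Per-hop propagation t_prop = 7580000/190000000 = 39.8947 ms.
Pipeline fill: first packet needs 3·t_tx to clear all hops; remaining 151 packets each add one t_tx.
Total = (3+152-1)·t_tx + 3·t_prop = 154·0.000192308 + 3·39.8947 = 120 ms.

120 ms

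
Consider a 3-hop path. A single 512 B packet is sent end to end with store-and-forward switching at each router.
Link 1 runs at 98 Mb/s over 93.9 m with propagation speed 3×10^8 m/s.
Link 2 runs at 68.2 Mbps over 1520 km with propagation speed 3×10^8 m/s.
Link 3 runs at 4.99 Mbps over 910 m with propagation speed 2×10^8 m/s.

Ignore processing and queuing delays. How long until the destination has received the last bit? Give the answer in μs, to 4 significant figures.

L = 512 × 8 = 4096 bits.
Transmission delays (L/R per hop): 41.7959, 60.0587, 820.842 μs; sum = 922.696 μs.
Propagation delays (d/s per hop): 0.313, 5066.67, 4.55 μs; sum = 5071.53 μs.
End-to-end = 5994 μs.

5994 μs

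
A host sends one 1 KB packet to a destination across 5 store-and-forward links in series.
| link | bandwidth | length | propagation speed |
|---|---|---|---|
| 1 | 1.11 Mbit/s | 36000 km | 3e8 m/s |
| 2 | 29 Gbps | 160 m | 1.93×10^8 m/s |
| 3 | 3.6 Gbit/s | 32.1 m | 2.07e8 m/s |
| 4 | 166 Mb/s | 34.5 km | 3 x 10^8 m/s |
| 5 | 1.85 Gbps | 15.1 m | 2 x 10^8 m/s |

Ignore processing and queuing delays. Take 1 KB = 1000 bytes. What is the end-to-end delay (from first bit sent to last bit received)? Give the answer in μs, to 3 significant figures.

127000 μs

L = 8000 bits.
Transmission delays (L/R per hop): 7207.21, 0.275862, 2.22222, 48.1928, 4.32432 μs; sum = 7262.22 μs.
Propagation delays (d/s per hop): 120000, 0.829016, 0.155072, 115, 0.0755 μs; sum = 120116 μs.
End-to-end = 127000 μs.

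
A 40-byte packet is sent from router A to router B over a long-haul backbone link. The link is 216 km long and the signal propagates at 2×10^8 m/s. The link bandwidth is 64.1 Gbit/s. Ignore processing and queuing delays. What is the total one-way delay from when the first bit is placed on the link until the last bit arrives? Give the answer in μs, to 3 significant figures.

L = 40 × 8 = 320 bits.
Transmission delay = L/R = 320 / 6.41e+10 = 0.0049922 μs.
Propagation delay = d/s = 216000 m / 200000000 m/s = 1080 μs.
Total = 1080 μs.

1080 μs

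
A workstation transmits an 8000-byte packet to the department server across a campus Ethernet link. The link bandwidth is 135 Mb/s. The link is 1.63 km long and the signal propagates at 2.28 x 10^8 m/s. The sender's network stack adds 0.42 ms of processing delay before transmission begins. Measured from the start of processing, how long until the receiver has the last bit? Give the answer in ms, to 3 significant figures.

0.901 ms

L = 8000 × 8 = 64000 bits.
Transmission delay = L/R = 64000 / 135000000 = 0.474074 ms.
Propagation delay = d/s = 1630 m / 2.28e+08 m/s = 0.00714912 ms.
Plus processing delay 0.42 ms = 0.42 ms.
Total = 0.901 ms.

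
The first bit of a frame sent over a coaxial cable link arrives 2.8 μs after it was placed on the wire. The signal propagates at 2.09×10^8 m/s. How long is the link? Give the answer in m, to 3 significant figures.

585 m

d = s × t_prop = 209000000 × 2.8e-06 = 585 m.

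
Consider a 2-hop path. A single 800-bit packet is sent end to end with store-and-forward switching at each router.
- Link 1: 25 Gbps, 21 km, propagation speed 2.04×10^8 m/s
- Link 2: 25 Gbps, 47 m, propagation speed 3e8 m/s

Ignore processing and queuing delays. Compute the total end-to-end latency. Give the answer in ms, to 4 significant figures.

Transmission delay per hop = L/R = 800/25000000000 = 3.2e-05 ms; 2 hops → 6.4e-05 ms.
Propagation delays (d/s per hop): 0.102941, 0.000156667 ms; sum = 0.103098 ms.
End-to-end = 0.1032 ms.

0.1032 ms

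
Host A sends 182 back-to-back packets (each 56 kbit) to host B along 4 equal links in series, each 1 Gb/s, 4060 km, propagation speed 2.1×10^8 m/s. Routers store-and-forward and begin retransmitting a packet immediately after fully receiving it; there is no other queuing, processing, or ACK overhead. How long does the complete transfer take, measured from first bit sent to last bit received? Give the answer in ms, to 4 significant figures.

Per-hop transmission t_tx = L/R = 56000/1000000000 = 0.056 ms.
Per-hop propagation t_prop = 4060000/210000000 = 19.3333 ms.
Pipeline fill: first packet needs 4·t_tx to clear all hops; remaining 181 packets each add one t_tx.
Total = (4+182-1)·t_tx + 4·t_prop = 185·0.056 + 4·19.3333 = 87.69 ms.

87.69 ms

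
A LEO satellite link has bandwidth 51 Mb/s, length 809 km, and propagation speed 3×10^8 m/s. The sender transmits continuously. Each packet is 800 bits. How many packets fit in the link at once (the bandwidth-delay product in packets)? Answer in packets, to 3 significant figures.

172 packets

Propagation delay = 809000 / 300000000 = 0.00269667 s.
BDP = R × t_prop = 51000000 × 0.00269667 = 137530 bits.
In packets of 800 bits: 172 packets.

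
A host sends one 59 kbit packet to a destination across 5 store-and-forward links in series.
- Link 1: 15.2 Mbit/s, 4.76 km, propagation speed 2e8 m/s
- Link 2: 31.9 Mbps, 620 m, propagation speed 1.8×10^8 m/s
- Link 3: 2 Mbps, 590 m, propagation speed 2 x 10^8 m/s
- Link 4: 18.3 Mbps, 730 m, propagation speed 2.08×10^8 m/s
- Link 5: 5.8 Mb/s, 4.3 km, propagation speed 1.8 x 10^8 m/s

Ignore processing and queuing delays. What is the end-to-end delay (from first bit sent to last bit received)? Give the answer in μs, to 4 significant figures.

L = 59000 bits.
Transmission delays (L/R per hop): 3881.58, 1849.53, 29500, 3224.04, 10172.4 μs; sum = 48627.6 μs.
Propagation delays (d/s per hop): 23.8, 3.44444, 2.95, 3.50962, 23.8889 μs; sum = 57.5929 μs.
End-to-end = 48690 μs.

48690 μs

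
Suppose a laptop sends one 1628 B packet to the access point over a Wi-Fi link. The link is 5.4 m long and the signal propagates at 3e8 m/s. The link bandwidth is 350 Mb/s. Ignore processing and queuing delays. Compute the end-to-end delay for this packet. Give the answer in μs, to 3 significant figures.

37.2 μs

L = 1628 × 8 = 13024 bits.
Transmission delay = L/R = 13024 / 350000000 = 37.2114 μs.
Propagation delay = d/s = 5.4 m / 300000000 m/s = 0.018 μs.
Total = 37.2 μs.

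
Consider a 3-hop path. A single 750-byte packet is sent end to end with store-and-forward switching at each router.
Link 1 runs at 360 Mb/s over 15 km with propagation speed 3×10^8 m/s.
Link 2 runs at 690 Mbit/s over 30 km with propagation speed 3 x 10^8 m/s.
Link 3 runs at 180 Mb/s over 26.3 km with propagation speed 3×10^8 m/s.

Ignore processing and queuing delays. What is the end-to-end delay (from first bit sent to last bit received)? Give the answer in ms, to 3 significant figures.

0.296 ms

L = 750 × 8 = 6000 bits.
Transmission delays (L/R per hop): 0.0166667, 0.00869565, 0.0333333 ms; sum = 0.0586957 ms.
Propagation delays (d/s per hop): 0.05, 0.1, 0.0876667 ms; sum = 0.237667 ms.
End-to-end = 0.296 ms.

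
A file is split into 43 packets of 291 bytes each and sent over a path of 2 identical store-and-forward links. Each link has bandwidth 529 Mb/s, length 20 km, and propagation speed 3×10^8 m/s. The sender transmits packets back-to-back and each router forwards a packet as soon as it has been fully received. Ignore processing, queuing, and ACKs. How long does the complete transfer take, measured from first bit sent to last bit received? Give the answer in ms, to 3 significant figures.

0.327 ms

Per-hop transmission t_tx = L/R = 2328/529000000 = 0.00440076 ms.
Per-hop propagation t_prop = 20000/300000000 = 0.0666667 ms.
Pipeline fill: first packet needs 2·t_tx to clear all hops; remaining 42 packets each add one t_tx.
Total = (2+43-1)·t_tx + 2·t_prop = 44·0.00440076 + 2·0.0666667 = 0.327 ms.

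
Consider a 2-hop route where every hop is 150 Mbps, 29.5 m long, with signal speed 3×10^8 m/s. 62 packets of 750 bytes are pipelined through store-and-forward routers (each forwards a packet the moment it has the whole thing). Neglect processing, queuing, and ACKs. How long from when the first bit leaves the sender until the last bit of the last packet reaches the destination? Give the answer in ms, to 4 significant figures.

Per-hop transmission t_tx = L/R = 6000/150000000 = 0.04 ms.
Per-hop propagation t_prop = 29.5/300000000 = 9.83333e-05 ms.
Pipeline fill: first packet needs 2·t_tx to clear all hops; remaining 61 packets each add one t_tx.
Total = (2+62-1)·t_tx + 2·t_prop = 63·0.04 + 2·9.83333e-05 = 2.520 ms.

2.520 ms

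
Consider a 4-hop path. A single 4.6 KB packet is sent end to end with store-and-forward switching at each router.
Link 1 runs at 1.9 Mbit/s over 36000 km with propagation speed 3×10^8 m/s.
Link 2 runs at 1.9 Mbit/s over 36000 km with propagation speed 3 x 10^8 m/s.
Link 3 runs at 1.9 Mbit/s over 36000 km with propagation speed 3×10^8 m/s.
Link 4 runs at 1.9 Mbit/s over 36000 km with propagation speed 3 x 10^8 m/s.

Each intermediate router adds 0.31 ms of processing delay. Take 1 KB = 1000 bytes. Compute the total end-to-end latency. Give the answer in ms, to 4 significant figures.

558.4 ms

L = 36800 bits.
Transmission delay per hop = L/R = 36800/1900000 = 19.3684 ms; 4 hops → 77.4737 ms.
Propagation delays (d/s per hop): 120, 120, 120, 120 ms; sum = 480 ms.
Processing at 3 router(s): 3 × 0.31 ms = 0.93 ms.
End-to-end = 558.4 ms.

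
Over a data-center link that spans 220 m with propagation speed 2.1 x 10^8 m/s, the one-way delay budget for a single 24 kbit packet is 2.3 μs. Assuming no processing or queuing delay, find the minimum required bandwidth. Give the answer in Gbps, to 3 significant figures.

Propagation delay = 220 / 210000000 = 1.04762 μs.
Transmission budget = 2.3 − 1.04762 = 1.25238 μs.
R ≥ L / t_tx = 24000 bits / 1.25238e-06 s = 19.2 Gbps.

19.2 Gbps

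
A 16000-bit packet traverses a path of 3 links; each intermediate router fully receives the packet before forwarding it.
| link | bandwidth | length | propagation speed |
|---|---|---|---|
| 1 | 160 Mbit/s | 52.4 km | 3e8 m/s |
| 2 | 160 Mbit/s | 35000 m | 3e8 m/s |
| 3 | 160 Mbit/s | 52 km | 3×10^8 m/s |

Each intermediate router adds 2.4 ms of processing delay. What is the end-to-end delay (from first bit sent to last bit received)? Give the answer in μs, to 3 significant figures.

Transmission delay per hop = L/R = 16000/160000000 = 100 μs; 3 hops → 300 μs.
Propagation delays (d/s per hop): 174.667, 116.667, 173.333 μs; sum = 464.667 μs.
Processing at 2 router(s): 2 × 2.4 ms = 4800 μs.
End-to-end = 5560 μs.

5560 μs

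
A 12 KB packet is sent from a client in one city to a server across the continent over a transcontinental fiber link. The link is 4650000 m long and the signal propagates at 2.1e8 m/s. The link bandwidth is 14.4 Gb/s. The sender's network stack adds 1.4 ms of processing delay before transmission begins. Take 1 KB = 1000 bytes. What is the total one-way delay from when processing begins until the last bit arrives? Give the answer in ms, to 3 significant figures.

23.5 ms

L = 96000 bits.
Transmission delay = L/R = 96000 / 14400000000 = 0.00666667 ms.
Propagation delay = d/s = 4650000 m / 210000000 m/s = 22.1429 ms.
Plus processing delay 1.4 ms = 1.4 ms.
Total = 23.5 ms.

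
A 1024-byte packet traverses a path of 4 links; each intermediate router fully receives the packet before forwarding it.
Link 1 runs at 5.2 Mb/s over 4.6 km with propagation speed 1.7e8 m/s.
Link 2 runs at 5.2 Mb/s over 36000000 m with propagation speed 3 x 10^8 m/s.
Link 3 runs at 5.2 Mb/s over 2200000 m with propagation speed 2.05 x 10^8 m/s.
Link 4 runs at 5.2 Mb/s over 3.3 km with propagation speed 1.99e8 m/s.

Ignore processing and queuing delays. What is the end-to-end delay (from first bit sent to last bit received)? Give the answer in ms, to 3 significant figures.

L = 1024 × 8 = 8192 bits.
Transmission delay per hop = L/R = 8192/5200000 = 1.57538 ms; 4 hops → 6.30154 ms.
Propagation delays (d/s per hop): 0.0270588, 120, 10.7317, 0.0165829 ms; sum = 130.775 ms.
End-to-end = 137 ms.

137 ms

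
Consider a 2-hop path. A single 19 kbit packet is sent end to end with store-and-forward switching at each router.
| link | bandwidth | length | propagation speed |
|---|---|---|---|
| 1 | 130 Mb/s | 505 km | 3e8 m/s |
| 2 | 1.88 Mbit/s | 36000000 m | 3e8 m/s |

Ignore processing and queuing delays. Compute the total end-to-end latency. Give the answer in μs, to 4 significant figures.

L = 19000 bits.
Transmission delays (L/R per hop): 146.154, 10106.4 μs; sum = 10252.5 μs.
Propagation delays (d/s per hop): 1683.33, 120000 μs; sum = 121683 μs.
End-to-end = 131900 μs.

131900 μs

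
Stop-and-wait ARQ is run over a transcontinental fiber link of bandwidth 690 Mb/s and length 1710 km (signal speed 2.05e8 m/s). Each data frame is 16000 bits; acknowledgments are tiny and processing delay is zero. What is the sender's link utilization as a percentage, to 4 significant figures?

t_tx = L/R = 16000/690000000 = 2.31884e-05 s.
t_prop = 1710000/2.05e+08 = 0.00834146 s; RTT = 0.0166829 s.
Cycle = t_tx + RTT = 0.0167061 s.
Utilization = t_tx / cycle = 2.31884e-05/0.0167061 = 0.1388 %.

0.1388 %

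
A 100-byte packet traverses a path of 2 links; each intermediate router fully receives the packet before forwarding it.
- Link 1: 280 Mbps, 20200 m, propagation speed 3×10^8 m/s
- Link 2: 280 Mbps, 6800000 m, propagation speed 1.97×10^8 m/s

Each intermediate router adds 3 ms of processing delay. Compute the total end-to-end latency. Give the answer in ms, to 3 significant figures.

37.6 ms

L = 100 × 8 = 800 bits.
Transmission delay per hop = L/R = 800/280000000 = 0.00285714 ms; 2 hops → 0.00571429 ms.
Propagation delays (d/s per hop): 0.0673333, 34.5178 ms; sum = 34.5851 ms.
Processing at 1 router(s): 1 × 3 ms = 3 ms.
End-to-end = 37.6 ms.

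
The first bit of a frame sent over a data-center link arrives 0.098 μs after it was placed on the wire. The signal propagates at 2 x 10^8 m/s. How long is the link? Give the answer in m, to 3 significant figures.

19.6 m

d = s × t_prop = 200000000 × 9.8e-08 = 19.6 m.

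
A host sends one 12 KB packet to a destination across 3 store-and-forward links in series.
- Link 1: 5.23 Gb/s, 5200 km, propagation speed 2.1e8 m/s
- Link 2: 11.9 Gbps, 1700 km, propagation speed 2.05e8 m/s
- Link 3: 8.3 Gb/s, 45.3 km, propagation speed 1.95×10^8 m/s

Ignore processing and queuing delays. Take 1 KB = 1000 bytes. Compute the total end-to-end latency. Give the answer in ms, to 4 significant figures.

L = 96000 bits.
Transmission delays (L/R per hop): 0.0183556, 0.00806723, 0.0115663 ms; sum = 0.0379891 ms.
Propagation delays (d/s per hop): 24.7619, 8.29268, 0.232308 ms; sum = 33.2869 ms.
End-to-end = 33.32 ms.

33.32 ms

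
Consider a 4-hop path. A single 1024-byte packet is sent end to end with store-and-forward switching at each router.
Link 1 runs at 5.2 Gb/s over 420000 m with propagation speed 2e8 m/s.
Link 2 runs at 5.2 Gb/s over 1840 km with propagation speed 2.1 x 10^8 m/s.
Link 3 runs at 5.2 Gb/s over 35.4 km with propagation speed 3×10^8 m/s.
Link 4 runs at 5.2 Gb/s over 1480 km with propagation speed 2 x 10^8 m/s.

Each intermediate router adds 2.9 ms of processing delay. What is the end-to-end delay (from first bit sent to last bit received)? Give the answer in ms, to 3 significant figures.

L = 1024 × 8 = 8192 bits.
Transmission delay per hop = L/R = 8192/5200000000 = 0.00157538 ms; 4 hops → 0.00630154 ms.
Propagation delays (d/s per hop): 2.1, 8.7619, 0.118, 7.4 ms; sum = 18.3799 ms.
Processing at 3 router(s): 3 × 2.9 ms = 8.7 ms.
End-to-end = 27.1 ms.

27.1 ms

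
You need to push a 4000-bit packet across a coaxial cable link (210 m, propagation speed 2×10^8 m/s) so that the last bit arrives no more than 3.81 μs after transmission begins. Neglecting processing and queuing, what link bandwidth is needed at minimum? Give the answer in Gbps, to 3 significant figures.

1.45 Gbps

Propagation delay = 210 / 200000000 = 1.05 μs.
Transmission budget = 3.81 − 1.05 = 2.76 μs.
R ≥ L / t_tx = 4000 bits / 2.76e-06 s = 1.45 Gbps.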